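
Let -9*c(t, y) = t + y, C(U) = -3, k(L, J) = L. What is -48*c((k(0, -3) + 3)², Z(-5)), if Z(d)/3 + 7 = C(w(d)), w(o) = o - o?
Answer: -112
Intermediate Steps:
w(o) = 0
Z(d) = -30 (Z(d) = -21 + 3*(-3) = -21 - 9 = -30)
c(t, y) = -t/9 - y/9 (c(t, y) = -(t + y)/9 = -t/9 - y/9)
-48*c((k(0, -3) + 3)², Z(-5)) = -48*(-(0 + 3)²/9 - ⅑*(-30)) = -48*(-⅑*3² + 10/3) = -48*(-⅑*9 + 10/3) = -48*(-1 + 10/3) = -48*7/3 = -112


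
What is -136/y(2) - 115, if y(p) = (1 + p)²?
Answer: -1171/9 ≈ -130.11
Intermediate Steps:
-136/y(2) - 115 = -136/(1 + 2)² - 115 = -136/3² - 115 = -136/9 - 115 = -1171/9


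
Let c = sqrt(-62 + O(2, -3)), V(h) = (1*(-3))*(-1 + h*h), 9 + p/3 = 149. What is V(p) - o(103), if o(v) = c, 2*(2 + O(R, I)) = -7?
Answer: -529197 - 3*I*sqrt(30)/2 ≈ -5.292e+5 - 8.2158*I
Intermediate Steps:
p = 420 (p = -27 + 3*149 = -27 + 447 = 420)
O(R, I) = -11/2 (O(R, I) = -2 + (1/2)*(-7) = -2 - 7/2 = -11/2)
V(h) = 3 - 3*h**2 (V(h) = -3*(-1 + h**2) = 3 - 3*h**2)
c = 3*I*sqrt(30)/2 (c = sqrt(-62 - 11/2) = sqrt(-135/2) = 3*I*sqrt(30)/2 ≈ 8.2158*I)
o(v) = 3*I*sqrt(30)/2
V(p) - o(103) = (3 - 3*420**2) - 3*I*sqrt(30)/2 = (3 - 3*176400) - 3*I*sqrt(30)/2 = (3 - 529200) - 3*I*sqrt(30)/2 = -529197 - 3*I*sqrt(30)/2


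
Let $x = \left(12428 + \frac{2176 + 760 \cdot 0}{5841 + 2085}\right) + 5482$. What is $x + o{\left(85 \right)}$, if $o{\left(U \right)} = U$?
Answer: $\frac{71315273}{3963} \approx 17995.0$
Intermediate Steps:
$x = \frac{70978418}{3963}$ ($x = \left(12428 + \frac{2176 + 0}{7926}\right) + 5482 = \left(12428 + 2176 \cdot \frac{1}{7926}\right) + 5482 = \left(12428 + \frac{1088}{3963}\right) + 5482 = \frac{49253252}{3963} + 5482 = \frac{70978418}{3963} \approx 17910.0$)
$x + o{\left(85 \right)} = \frac{70978418}{3963} + 85 = \frac{71315273}{3963}$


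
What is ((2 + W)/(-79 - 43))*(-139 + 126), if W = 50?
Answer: 338/61 ≈ 5.5410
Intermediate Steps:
((2 + W)/(-79 - 43))*(-139 + 126) = ((2 + 50)/(-79 - 43))*(-139 + 126) = (52/(-122))*(-13) = (52*(-1/122))*(-13) = -26/61*(-13) = 338/61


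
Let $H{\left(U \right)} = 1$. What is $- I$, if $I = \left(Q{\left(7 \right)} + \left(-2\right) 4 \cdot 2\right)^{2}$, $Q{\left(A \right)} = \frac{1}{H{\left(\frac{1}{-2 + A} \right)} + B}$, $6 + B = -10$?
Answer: $- \frac{58081}{225} \approx -258.14$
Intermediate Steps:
$B = -16$ ($B = -6 - 10 = -16$)
$Q{\left(A \right)} = - \frac{1}{15}$ ($Q{\left(A \right)} = \frac{1}{1 - 16} = \frac{1}{-15} = - \frac{1}{15}$)
$I = \frac{58081}{225}$ ($I = \left(- \frac{1}{15} + \left(-2\right) 4 \cdot 2\right)^{2} = \left(- \frac{1}{15} - 16\right)^{2} = \left(- \frac{241}{15}\right)^{2} = \frac{58081}{225} \approx 258.14$)
$- I = \left(-1\right) \frac{58081}{225} = - \frac{58081}{225}$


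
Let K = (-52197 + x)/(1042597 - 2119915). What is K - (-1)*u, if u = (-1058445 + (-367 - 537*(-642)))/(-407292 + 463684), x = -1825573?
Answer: -8728635929/799369956 ≈ -10.919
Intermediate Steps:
u = -18791/1484 (u = (-1058445 + (-367 + 344754))/56392 = (-1058445 + 344387)*(1/56392) = -714058*1/56392 = -18791/1484 ≈ -12.662)
K = 938885/538659 (K = (-52197 - 1825573)/(1042597 - 2119915) = -1877770/(-1077318) = -1877770*(-1/1077318) = 938885/538659 ≈ 1.7430)
K - (-1)*u = 938885/538659 - (-1)*(-18791)/1484 = 938885/538659 - 1*18791/1484 = 938885/538659 - 18791/1484 = -8728635929/799369956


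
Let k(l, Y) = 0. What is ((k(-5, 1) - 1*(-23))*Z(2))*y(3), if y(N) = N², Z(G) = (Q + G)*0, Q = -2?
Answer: 0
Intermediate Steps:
Z(G) = 0 (Z(G) = (-2 + G)*0 = 0)
((k(-5, 1) - 1*(-23))*Z(2))*y(3) = ((0 - 1*(-23))*0)*3² = ((0 + 23)*0)*9 = (23*0)*9 = 0*9 = 0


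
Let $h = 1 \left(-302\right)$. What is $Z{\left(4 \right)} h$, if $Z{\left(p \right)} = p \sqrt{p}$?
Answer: $-2416$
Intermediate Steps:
$h = -302$
$Z{\left(p \right)} = p^{\frac{3}{2}}$
$Z{\left(4 \right)} h = 4^{\frac{3}{2}} \left(-302\right) = 8 \left(-302\right) = -2416$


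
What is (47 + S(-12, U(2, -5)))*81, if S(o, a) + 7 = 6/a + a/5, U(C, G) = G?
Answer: 15309/5 ≈ 3061.8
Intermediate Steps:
S(o, a) = -7 + 6/a + a/5 (S(o, a) = -7 + (6/a + a/5) = -7 + 6/a + a/5)
(47 + S(-12, U(2, -5)))*81 = (47 + (-7 + 6/(-5) + (⅕)*(-5)))*81 = (47 + (-7 + 6*(-⅕) - 1))*81 = (47 + (-7 - 6/5 - 1))*81 = (47 - 46/5)*81 = (189/5)*81 = 15309/5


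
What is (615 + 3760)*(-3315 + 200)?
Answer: -13628125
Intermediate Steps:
(615 + 3760)*(-3315 + 200) = 4375*(-3115) = -13628125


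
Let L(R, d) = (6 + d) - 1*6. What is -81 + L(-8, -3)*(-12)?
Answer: -45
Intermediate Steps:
L(R, d) = d (L(R, d) = (6 + d) - 6 = d)
-81 + L(-8, -3)*(-12) = -81 - 3*(-12) = -81 + 36 = -45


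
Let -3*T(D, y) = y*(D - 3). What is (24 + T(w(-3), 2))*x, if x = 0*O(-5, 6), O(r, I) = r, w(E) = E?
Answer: 0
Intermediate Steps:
T(D, y) = -y*(-3 + D)/3 (T(D, y) = -y*(D - 3)/3 = -y*(-3 + D)/3)
x = 0 (x = 0*(-5) = 0)
(24 + T(w(-3), 2))*x = (24 + (⅓)*2*(3 - 1*(-3)))*0 = (24 + (⅓)*2*(3 + 3))*0 = (24 + (⅓)*2*6)*0 = (24 + 4)*0 = 28*0 = 0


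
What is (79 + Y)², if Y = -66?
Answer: 169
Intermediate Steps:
(79 + Y)² = (79 - 66)² = 13² = 169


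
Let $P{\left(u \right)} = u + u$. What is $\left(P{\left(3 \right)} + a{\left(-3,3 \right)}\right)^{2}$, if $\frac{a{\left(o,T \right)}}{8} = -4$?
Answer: $676$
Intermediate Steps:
$a{\left(o,T \right)} = -32$ ($a{\left(o,T \right)} = 8 \left(-4\right) = -32$)
$P{\left(u \right)} = 2 u$
$\left(P{\left(3 \right)} + a{\left(-3,3 \right)}\right)^{2} = \left(2 \cdot 3 - 32\right)^{2} = \left(6 - 32\right)^{2} = \left(-26\right)^{2} = 676$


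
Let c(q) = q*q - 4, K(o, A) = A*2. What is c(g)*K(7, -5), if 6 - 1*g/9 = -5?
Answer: -97970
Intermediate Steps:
g = 99 (g = 54 - 9*(-5) = 54 + 45 = 99)
K(o, A) = 2*A
c(q) = -4 + q² (c(q) = q² - 4 = -4 + q²)
c(g)*K(7, -5) = (-4 + 99²)*(2*(-5)) = (-4 + 9801)*(-10) = 9797*(-10) = -97970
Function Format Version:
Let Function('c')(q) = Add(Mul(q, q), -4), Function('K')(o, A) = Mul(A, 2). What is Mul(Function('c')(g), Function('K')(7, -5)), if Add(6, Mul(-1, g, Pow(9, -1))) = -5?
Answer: -97970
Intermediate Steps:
g = 99 (g = Add(54, Mul(-9, -5)) = Add(54, 45) = 99)
Function('K')(o, A) = Mul(2, A)
Function('c')(q) = Add(-4, Pow(q, 2)) (Function('c')(q) = Add(Pow(q, 2), -4) = Add(-4, Pow(q, 2)))
Mul(Function('c')(g), Function('K')(7, -5)) = Mul(Add(-4, Pow(99, 2)), Mul(2, -5)) = Mul(Add(-4, 9801), -10) = Mul(9797, -10) = -97970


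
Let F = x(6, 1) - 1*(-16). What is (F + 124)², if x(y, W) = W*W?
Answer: 19881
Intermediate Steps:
x(y, W) = W²
F = 17 (F = 1² - 1*(-16) = 1 + 16 = 17)
(F + 124)² = (17 + 124)² = 141² = 19881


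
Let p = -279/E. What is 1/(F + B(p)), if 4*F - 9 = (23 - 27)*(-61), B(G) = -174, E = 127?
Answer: -4/443 ≈ -0.0090293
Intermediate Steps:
p = -279/127 ≈ -2.1968
F = 253/4 (F = 9/4 + ((23 - 27)*(-61))/4 = 9/4 + (-4*(-61))/4 = 9/4 + (1/4)*244 = 9/4 + 61 = 253/4 ≈ 63.250)
1/(F + B(p)) = 1/(253/4 - 174) = 1/(-443/4) = -4/443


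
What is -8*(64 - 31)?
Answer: -264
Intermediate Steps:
-8*(64 - 31) = -8*33 = -264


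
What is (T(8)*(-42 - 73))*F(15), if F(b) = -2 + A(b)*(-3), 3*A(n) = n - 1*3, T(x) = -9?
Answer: -14490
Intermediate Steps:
A(n) = -1 + n/3 (A(n) = (n - 1*3)/3 = (n - 3)/3 = (-3 + n)/3 = -1 + n/3)
F(b) = 1 - b (F(b) = -2 + (-1 + b/3)*(-3) = -2 + (3 - b) = 1 - b)
(T(8)*(-42 - 73))*F(15) = (-9*(-42 - 73))*(1 - 1*15) = (-9*(-115))*(1 - 15) = 1035*(-14) = -14490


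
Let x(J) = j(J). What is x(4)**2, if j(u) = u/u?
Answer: 1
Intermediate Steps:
j(u) = 1
x(J) = 1
x(4)**2 = 1**2 = 1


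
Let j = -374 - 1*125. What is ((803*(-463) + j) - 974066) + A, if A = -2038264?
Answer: -3384618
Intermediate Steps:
j = -499 (j = -374 - 125 = -499)
((803*(-463) + j) - 974066) + A = ((803*(-463) - 499) - 974066) - 2038264 = ((-371789 - 499) - 974066) - 2038264 = (-372288 - 974066) - 2038264 = -1346354 - 2038264 = -3384618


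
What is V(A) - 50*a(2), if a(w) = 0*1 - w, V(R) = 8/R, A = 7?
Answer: 708/7 ≈ 101.14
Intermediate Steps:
a(w) = -w (a(w) = 0 - w = -w)
V(A) - 50*a(2) = 8/7 - (-50)*2 = 8*(⅐) - 50*(-2) = 8/7 + 100 = 708/7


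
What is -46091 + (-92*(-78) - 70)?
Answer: -38985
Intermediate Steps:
-46091 + (-92*(-78) - 70) = -46091 + (7176 - 70) = -46091 + 7106 = -38985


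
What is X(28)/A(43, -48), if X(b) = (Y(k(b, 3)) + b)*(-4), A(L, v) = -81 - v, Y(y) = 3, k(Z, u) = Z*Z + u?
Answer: 124/33 ≈ 3.7576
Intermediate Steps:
k(Z, u) = u + Z² (k(Z, u) = Z² + u = u + Z²)
X(b) = -12 - 4*b (X(b) = (3 + b)*(-4) = -12 - 4*b)
X(28)/A(43, -48) = (-12 - 4*28)/(-81 - 1*(-48)) = (-12 - 112)/(-81 + 48) = -124/(-33) = -124*(-1/33) = 124/33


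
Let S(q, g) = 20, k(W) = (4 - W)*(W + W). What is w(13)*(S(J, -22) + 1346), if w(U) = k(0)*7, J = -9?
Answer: 0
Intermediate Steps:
k(W) = 2*W*(4 - W) (k(W) = (4 - W)*(2*W) = 2*W*(4 - W))
w(U) = 0 (w(U) = (2*0*(4 - 1*0))*7 = (2*0*(4 + 0))*7 = (2*0*4)*7 = 0*7 = 0)
w(13)*(S(J, -22) + 1346) = 0*(20 + 1346) = 0*1366 = 0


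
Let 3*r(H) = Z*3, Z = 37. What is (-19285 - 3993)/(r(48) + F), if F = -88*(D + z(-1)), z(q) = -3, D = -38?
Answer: -23278/3645 ≈ -6.3863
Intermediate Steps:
r(H) = 37 (r(H) = (37*3)/3 = (⅓)*111 = 37)
F = 3608 (F = -88*(-38 - 3) = -88*(-41) = 3608)
(-19285 - 3993)/(r(48) + F) = (-19285 - 3993)/(37 + 3608) = -23278/3645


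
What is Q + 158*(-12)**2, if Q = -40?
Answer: 22712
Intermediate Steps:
Q + 158*(-12)**2 = -40 + 158*(-12)**2 = -40 + 158*144 = -40 + 22752 = 22712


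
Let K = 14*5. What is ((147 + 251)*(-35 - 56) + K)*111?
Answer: -4012428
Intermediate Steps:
K = 70
((147 + 251)*(-35 - 56) + K)*111 = ((147 + 251)*(-35 - 56) + 70)*111 = (398*(-91) + 70)*111 = (-36218 + 70)*111 = -36148*111 = -4012428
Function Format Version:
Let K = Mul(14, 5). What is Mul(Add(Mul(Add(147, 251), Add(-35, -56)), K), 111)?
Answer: -4012428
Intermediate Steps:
K = 70
Mul(Add(Mul(Add(147, 251), Add(-35, -56)), K), 111) = Mul(Add(Mul(Add(147, 251), Add(-35, -56)), 70), 111) = Mul(Add(Mul(398, -91), 70), 111) = Mul(Add(-36218, 70), 111) = Mul(-36148, 111) = -4012428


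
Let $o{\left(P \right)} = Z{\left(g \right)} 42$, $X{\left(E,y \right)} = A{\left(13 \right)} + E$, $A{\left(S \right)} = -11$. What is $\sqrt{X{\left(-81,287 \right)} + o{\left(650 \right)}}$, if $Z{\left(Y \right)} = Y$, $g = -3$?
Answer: $i \sqrt{218} \approx 14.765 i$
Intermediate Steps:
$X{\left(E,y \right)} = -11 + E$
$o{\left(P \right)} = -126$ ($o{\left(P \right)} = \left(-3\right) 42 = -126$)
$\sqrt{X{\left(-81,287 \right)} + o{\left(650 \right)}} = \sqrt{\left(-11 - 81\right) - 126} = \sqrt{-92 - 126} = \sqrt{-218} = i \sqrt{218}$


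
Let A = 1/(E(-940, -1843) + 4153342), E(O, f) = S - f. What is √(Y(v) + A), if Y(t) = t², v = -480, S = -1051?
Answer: √3975973468410016534/4154134 ≈ 480.00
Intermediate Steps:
E(O, f) = -1051 - f
A = 1/4154134 (A = 1/((-1051 - 1*(-1843)) + 4153342) = 1/((-1051 + 1843) + 4153342) = 1/(792 + 4153342) = 1/4154134 ≈ 2.4072e-7)
√(Y(v) + A) = √((-480)² + 1/4154134) = √(230400 + 1/4154134) = √(957112473601/4154134) = √3975973468410016534/4154134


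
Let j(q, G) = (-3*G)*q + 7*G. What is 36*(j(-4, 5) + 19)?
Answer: 4104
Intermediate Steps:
j(q, G) = 7*G - 3*G*q (j(q, G) = -3*G*q + 7*G = 7*G - 3*G*q)
36*(j(-4, 5) + 19) = 36*(5*(7 - 3*(-4)) + 19) = 36*(5*(7 + 12) + 19) = 36*(5*19 + 19) = 36*(95 + 19) = 36*114 = 4104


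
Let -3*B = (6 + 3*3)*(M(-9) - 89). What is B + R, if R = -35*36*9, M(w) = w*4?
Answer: -10715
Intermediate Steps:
M(w) = 4*w
R = -11340 (R = -1260*9 = -11340)
B = 625 (B = -(6 + 3*3)*(4*(-9) - 89)/3 = -(6 + 9)*(-36 - 89)/3 = -5*(-125) = -1/3*(-1875) = 625)
B + R = 625 - 11340 = -10715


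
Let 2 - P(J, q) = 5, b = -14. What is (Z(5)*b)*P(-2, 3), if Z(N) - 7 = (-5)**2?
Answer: 1344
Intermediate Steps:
P(J, q) = -3 (P(J, q) = 2 - 1*5 = 2 - 5 = -3)
Z(N) = 32 (Z(N) = 7 + (-5)**2 = 7 + 25 = 32)
(Z(5)*b)*P(-2, 3) = (32*(-14))*(-3) = -448*(-3) = 1344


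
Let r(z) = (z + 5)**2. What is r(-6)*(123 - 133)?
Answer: -10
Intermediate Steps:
r(z) = (5 + z)**2
r(-6)*(123 - 133) = (5 - 6)**2*(123 - 133) = (-1)**2*(-10) = 1*(-10) = -10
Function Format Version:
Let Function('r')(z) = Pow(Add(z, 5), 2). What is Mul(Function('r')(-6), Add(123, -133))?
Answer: -10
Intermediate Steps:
Function('r')(z) = Pow(Add(5, z), 2)
Mul(Function('r')(-6), Add(123, -133)) = Mul(Pow(Add(5, -6), 2), Add(123, -133)) = Mul(Pow(-1, 2), -10) = Mul(1, -10) = -10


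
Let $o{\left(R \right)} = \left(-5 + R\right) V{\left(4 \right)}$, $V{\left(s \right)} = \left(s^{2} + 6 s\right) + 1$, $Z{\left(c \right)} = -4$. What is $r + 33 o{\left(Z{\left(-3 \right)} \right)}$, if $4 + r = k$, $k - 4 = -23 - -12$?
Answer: $-12188$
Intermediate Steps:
$V{\left(s \right)} = 1 + s^{2} + 6 s$
$k = -7$ ($k = 4 - 11 = -7$)
$o{\left(R \right)} = -205 + 41 R$ ($o{\left(R \right)} = \left(-5 + R\right) \left(1 + 4^{2} + 6 \cdot 4\right) = \left(-5 + R\right) \left(1 + 16 + 24\right) = \left(-5 + R\right) 41 = -205 + 41 R$)
$r = -11$ ($r = -4 - 7 = -11$)
$r + 33 o{\left(Z{\left(-3 \right)} \right)} = -11 + 33 \left(-205 + 41 \left(-4\right)\right) = -11 + 33 \left(-205 - 164\right) = -11 + 33 \left(-369\right) = -11 - 12177 = -12188$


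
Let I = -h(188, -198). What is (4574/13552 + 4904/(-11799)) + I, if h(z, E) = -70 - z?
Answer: 20620861001/79950024 ≈ 257.92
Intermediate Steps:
I = 258 (I = -(-70 - 1*188) = -(-70 - 188) = -1*(-258) = 258)
(4574/13552 + 4904/(-11799)) + I = (4574/13552 + 4904/(-11799)) + 258 = (4574*(1/13552) + 4904*(-1/11799)) + 258 = (2287/6776 - 4904/11799) + 258 = -6245191/79950024 + 258 = 20620861001/79950024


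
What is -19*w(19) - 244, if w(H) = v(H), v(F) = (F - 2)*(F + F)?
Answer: -12518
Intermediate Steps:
v(F) = 2*F*(-2 + F) (v(F) = (-2 + F)*(2*F) = 2*F*(-2 + F))
w(H) = 2*H*(-2 + H)
-19*w(19) - 244 = -38*19*(-2 + 19) - 244 = -38*19*17 - 244 = -19*646 - 244 = -12274 - 244 = -12518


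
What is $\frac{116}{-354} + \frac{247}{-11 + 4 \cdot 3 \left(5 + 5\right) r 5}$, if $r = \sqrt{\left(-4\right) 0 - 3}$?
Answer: $- \frac{63127927}{191181417} - \frac{148200 i \sqrt{3}}{1080121} \approx -0.3302 - 0.23765 i$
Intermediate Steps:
$r = i \sqrt{3}$ ($r = \sqrt{0 - 3} = \sqrt{-3} = i \sqrt{3} \approx 1.732 i$)
$\frac{116}{-354} + \frac{247}{-11 + 4 \cdot 3 \left(5 + 5\right) r 5} = \frac{116}{-354} + \frac{247}{-11 + 4 \cdot 3 \left(5 + 5\right) i \sqrt{3} \cdot 5} = 116 \left(- \frac{1}{354}\right) + \frac{247}{-11 + 4 \cdot 3 \cdot 10 i \sqrt{3} \cdot 5} = - \frac{58}{177} + \frac{247}{-11 + 4 \cdot 30 i \sqrt{3} \cdot 5} = - \frac{58}{177} + \frac{247}{-11 + 120 i \sqrt{3} \cdot 5} = - \frac{58}{177} + \frac{247}{-11 + 600 i \sqrt{3}}$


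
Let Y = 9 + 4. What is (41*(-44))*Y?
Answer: -23452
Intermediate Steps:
Y = 13
(41*(-44))*Y = (41*(-44))*13 = -1804*13 = -23452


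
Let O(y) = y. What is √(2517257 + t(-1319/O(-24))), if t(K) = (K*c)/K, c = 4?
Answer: √2517261 ≈ 1586.6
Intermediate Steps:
t(K) = 4 (t(K) = (K*4)/K = (4*K)/K = 4)
√(2517257 + t(-1319/O(-24))) = √(2517257 + 4) = √2517261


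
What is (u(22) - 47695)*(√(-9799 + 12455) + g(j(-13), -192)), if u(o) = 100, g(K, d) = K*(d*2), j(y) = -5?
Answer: -91382400 - 190380*√166 ≈ -9.3835e+7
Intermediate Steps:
g(K, d) = 2*K*d (g(K, d) = K*(2*d) = 2*K*d)
(u(22) - 47695)*(√(-9799 + 12455) + g(j(-13), -192)) = (100 - 47695)*(√(-9799 + 12455) + 2*(-5)*(-192)) = -47595*(√2656 + 1920) = -47595*(4*√166 + 1920) = -47595*(1920 + 4*√166) = -91382400 - 190380*√166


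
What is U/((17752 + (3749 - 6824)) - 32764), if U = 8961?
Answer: -2987/6029 ≈ -0.49544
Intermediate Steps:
U/((17752 + (3749 - 6824)) - 32764) = 8961/((17752 + (3749 - 6824)) - 32764) = 8961/((17752 - 3075) - 32764) = 8961/(14677 - 32764) = 8961/(-18087) = 8961*(-1/18087) = -2987/6029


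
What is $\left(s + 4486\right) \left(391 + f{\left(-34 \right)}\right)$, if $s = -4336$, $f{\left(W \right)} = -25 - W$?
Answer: $60000$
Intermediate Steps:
$\left(s + 4486\right) \left(391 + f{\left(-34 \right)}\right) = \left(-4336 + 4486\right) \left(391 - -9\right) = 150 \left(391 + \left(-25 + 34\right)\right) = 150 \left(391 + 9\right) = 150 \cdot 400 = 60000$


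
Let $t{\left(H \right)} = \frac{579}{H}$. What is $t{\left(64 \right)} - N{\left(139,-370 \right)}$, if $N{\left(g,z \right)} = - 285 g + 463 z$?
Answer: $\frac{13499779}{64} \approx 2.1093 \cdot 10^{5}$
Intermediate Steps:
$t{\left(64 \right)} - N{\left(139,-370 \right)} = \frac{579}{64} - \left(\left(-285\right) 139 + 463 \left(-370\right)\right) = 579 \cdot \frac{1}{64} - \left(-39615 - 171310\right) = \frac{579}{64} - -210925 = \frac{579}{64} + 210925 = \frac{13499779}{64}$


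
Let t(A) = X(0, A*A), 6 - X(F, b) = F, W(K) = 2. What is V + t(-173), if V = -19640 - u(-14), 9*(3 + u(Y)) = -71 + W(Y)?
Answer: -58870/3 ≈ -19623.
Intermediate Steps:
X(F, b) = 6 - F
t(A) = 6 (t(A) = 6 - 1*0 = 6 + 0 = 6)
u(Y) = -32/3 (u(Y) = -3 + (-71 + 2)/9 = -3 + (1/9)*(-69) = -3 - 23/3 = -32/3)
V = -58888/3 (V = -19640 - 1*(-32/3) = -19640 + 32/3 = -58888/3 ≈ -19629.)
V + t(-173) = -58888/3 + 6 = -58870/3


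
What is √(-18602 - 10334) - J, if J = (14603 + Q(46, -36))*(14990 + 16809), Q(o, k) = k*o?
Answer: -411701653 + 2*I*√7234 ≈ -4.117e+8 + 170.11*I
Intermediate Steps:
J = 411701653 (J = (14603 - 36*46)*(14990 + 16809) = (14603 - 1656)*31799 = 12947*31799 = 411701653)
√(-18602 - 10334) - J = √(-18602 - 10334) - 1*411701653 = √(-28936) - 411701653 = 2*I*√7234 - 411701653 = -411701653 + 2*I*√7234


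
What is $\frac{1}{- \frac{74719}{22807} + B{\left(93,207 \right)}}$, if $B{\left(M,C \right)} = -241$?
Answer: $- \frac{22807}{5571206} \approx -0.0040937$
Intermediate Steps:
$\frac{1}{- \frac{74719}{22807} + B{\left(93,207 \right)}} = \frac{1}{- \frac{74719}{22807} - 241} = \frac{1}{- \frac{5571206}{22807}} = - \frac{22807}{5571206}$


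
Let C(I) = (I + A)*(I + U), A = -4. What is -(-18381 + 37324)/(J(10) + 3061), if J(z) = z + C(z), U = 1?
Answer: -18943/3137 ≈ -6.0386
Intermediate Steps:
C(I) = (1 + I)*(-4 + I) (C(I) = (I - 4)*(I + 1) = (-4 + I)*(1 + I) = (1 + I)*(-4 + I))
J(z) = -4 + z² - 2*z (J(z) = z + (-4 + z² - 3*z) = -4 + z² - 2*z)
-(-18381 + 37324)/(J(10) + 3061) = -(-18381 + 37324)/((-4 + 10² - 2*10) + 3061) = -18943/((-4 + 100 - 20) + 3061) = -18943/(76 + 3061) = -18943/3137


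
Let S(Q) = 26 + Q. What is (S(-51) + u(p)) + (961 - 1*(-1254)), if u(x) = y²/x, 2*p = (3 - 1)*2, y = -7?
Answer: 4429/2 ≈ 2214.5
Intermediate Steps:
p = 2 (p = ((3 - 1)*2)/2 = (2*2)/2 = (½)*4 = 2)
u(x) = 49/x (u(x) = (-7)²/x = 49/x)
(S(-51) + u(p)) + (961 - 1*(-1254)) = ((26 - 51) + 49/2) + (961 - 1*(-1254)) = (-25 + 49*(½)) + (961 + 1254) = (-25 + 49/2) + 2215 = -½ + 2215 = 4429/2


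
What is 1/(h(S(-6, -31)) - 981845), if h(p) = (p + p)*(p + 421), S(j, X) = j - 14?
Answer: -1/997885 ≈ -1.0021e-6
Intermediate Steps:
S(j, X) = -14 + j
h(p) = 2*p*(421 + p) (h(p) = (2*p)*(421 + p) = 2*p*(421 + p))
1/(h(S(-6, -31)) - 981845) = 1/(2*(-14 - 6)*(421 + (-14 - 6)) - 981845) = 1/(2*(-20)*(421 - 20) - 981845) = 1/(2*(-20)*401 - 981845) = 1/(-16040 - 981845) = 1/(-997885) = -1/997885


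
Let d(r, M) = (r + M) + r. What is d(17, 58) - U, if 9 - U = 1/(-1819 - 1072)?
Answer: 239952/2891 ≈ 83.000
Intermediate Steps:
d(r, M) = M + 2*r (d(r, M) = (M + r) + r = M + 2*r)
U = 26020/2891 (U = 9 - 1/(-1819 - 1072) = 9 - 1/(-2891) = 9 - 1*(-1/2891) = 9 + 1/2891 = 26020/2891 ≈ 9.0004)
d(17, 58) - U = (58 + 2*17) - 1*26020/2891 = (58 + 34) - 26020/2891 = 92 - 26020/2891 = 239952/2891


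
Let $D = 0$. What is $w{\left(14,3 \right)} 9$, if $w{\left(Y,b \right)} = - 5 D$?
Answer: $0$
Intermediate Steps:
$w{\left(Y,b \right)} = 0$ ($w{\left(Y,b \right)} = \left(-5\right) 0 = 0$)
$w{\left(14,3 \right)} 9 = 0 \cdot 9 = 0$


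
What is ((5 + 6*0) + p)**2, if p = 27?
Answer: 1024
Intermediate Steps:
((5 + 6*0) + p)**2 = ((5 + 6*0) + 27)**2 = ((5 + 0) + 27)**2 = (5 + 27)**2 = 32**2 = 1024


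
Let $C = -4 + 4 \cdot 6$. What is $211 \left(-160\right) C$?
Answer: $-675200$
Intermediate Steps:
$C = 20$ ($C = -4 + 24 = 20$)
$211 \left(-160\right) C = 211 \left(-160\right) 20 = \left(-33760\right) 20 = -675200$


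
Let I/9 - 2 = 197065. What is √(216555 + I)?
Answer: √1990158 ≈ 1410.7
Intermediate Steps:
I = 1773603 (I = 18 + 9*197065 = 18 + 1773585 = 1773603)
√(216555 + I) = √(216555 + 1773603) = √1990158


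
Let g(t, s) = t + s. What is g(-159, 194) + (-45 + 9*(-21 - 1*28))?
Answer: -451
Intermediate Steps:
g(t, s) = s + t
g(-159, 194) + (-45 + 9*(-21 - 1*28)) = (194 - 159) + (-45 + 9*(-21 - 1*28)) = 35 + (-45 + 9*(-21 - 28)) = 35 + (-45 + 9*(-49)) = 35 + (-45 - 441) = 35 - 486 = -451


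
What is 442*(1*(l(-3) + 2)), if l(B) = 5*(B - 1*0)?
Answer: -5746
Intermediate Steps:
l(B) = 5*B (l(B) = 5*(B + 0) = 5*B)
442*(1*(l(-3) + 2)) = 442*(1*(5*(-3) + 2)) = 442*(1*(-15 + 2)) = 442*(1*(-13)) = 442*(-13) = -5746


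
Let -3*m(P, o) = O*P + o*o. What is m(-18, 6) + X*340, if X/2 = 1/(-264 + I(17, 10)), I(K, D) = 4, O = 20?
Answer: 1370/13 ≈ 105.38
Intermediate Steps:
m(P, o) = -20*P/3 - o²/3 (m(P, o) = -(20*P + o*o)/3 = -(20*P + o²)/3 = -(o² + 20*P)/3 = -20*P/3 - o²/3)
X = -1/130 (X = 2/(-264 + 4) = 2/(-260) = 2*(-1/260) = -1/130 ≈ -0.0076923)
m(-18, 6) + X*340 = (-20/3*(-18) - ⅓*6²) - 1/130*340 = (120 - ⅓*36) - 34/13 = (120 - 12) - 34/13 = 108 - 34/13 = 1370/13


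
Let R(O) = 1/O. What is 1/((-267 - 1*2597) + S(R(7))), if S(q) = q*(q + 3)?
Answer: -49/140314 ≈ -0.00034922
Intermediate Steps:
S(q) = q*(3 + q)
1/((-267 - 1*2597) + S(R(7))) = 1/((-267 - 1*2597) + (3 + 1/7)/7) = 1/((-267 - 2597) + (3 + 1/7)/7) = 1/(-2864 + (1/7)*(22/7)) = 1/(-2864 + 22/49) = 1/(-140314/49) = -49/140314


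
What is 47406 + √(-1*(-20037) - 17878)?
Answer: 47406 + √2159 ≈ 47452.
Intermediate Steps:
47406 + √(-1*(-20037) - 17878) = 47406 + √(20037 - 17878) = 47406 + √2159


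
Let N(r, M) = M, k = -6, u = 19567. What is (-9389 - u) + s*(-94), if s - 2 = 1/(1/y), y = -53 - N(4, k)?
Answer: -24726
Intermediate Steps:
y = -47 (y = -53 - 1*(-6) = -53 + 6 = -47)
s = -45 (s = 2 + 1/(1/(-47)) = 2 + 1/(-1/47) = 2 - 47 = -45)
(-9389 - u) + s*(-94) = (-9389 - 1*19567) - 45*(-94) = (-9389 - 19567) + 4230 = -28956 + 4230 = -24726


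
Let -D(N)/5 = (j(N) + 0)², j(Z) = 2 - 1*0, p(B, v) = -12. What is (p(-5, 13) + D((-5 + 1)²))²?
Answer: 1024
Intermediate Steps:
j(Z) = 2 (j(Z) = 2 + 0 = 2)
D(N) = -20 (D(N) = -5*(2 + 0)² = -5*2² = -5*4 = -20)
(p(-5, 13) + D((-5 + 1)²))² = (-12 - 20)² = (-32)² = 1024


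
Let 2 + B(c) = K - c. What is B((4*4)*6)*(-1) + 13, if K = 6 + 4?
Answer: 101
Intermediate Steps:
K = 10
B(c) = 8 - c (B(c) = -2 + (10 - c) = 8 - c)
B((4*4)*6)*(-1) + 13 = (8 - 4*4*6)*(-1) + 13 = (8 - 16*6)*(-1) + 13 = (8 - 1*96)*(-1) + 13 = (8 - 96)*(-1) + 13 = -88*(-1) + 13 = 88 + 13 = 101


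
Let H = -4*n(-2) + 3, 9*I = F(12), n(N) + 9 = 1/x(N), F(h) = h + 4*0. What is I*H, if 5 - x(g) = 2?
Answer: 452/9 ≈ 50.222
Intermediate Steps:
x(g) = 3 (x(g) = 5 - 1*2 = 5 - 2 = 3)
F(h) = h (F(h) = h + 0 = h)
n(N) = -26/3 (n(N) = -9 + 1/3 = -9 + ⅓ = -26/3)
I = 4/3 (I = (⅑)*12 = 4/3 ≈ 1.3333)
H = 113/3 (H = -4*(-26/3) + 3 = 104/3 + 3 = 113/3 ≈ 37.667)
I*H = (4/3)*(113/3) = 452/9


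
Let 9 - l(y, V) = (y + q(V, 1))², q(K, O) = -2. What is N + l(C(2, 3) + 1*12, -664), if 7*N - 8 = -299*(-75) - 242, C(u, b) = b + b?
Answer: 20462/7 ≈ 2923.1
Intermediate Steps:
C(u, b) = 2*b
N = 22191/7 (N = 8/7 + (-299*(-75) - 242)/7 = 8/7 + (22425 - 242)/7 = 8/7 + (⅐)*22183 = 8/7 + 3169 = 22191/7 ≈ 3170.1)
l(y, V) = 9 - (-2 + y)² (l(y, V) = 9 - (y - 2)² = 9 - (-2 + y)²)
N + l(C(2, 3) + 1*12, -664) = 22191/7 + (9 - (-2 + (2*3 + 1*12))²) = 22191/7 + (9 - (-2 + (6 + 12))²) = 22191/7 + (9 - (-2 + 18)²) = 22191/7 + (9 - 1*16²) = 22191/7 + (9 - 1*256) = 22191/7 + (9 - 256) = 22191/7 - 247 = 20462/7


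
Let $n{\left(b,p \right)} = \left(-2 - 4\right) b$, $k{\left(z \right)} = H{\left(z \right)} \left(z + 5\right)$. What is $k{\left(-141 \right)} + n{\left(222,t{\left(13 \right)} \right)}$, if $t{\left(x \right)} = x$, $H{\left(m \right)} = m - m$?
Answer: $-1332$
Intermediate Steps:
$H{\left(m \right)} = 0$
$k{\left(z \right)} = 0$ ($k{\left(z \right)} = 0 \left(z + 5\right) = 0 \left(5 + z\right) = 0$)
$n{\left(b,p \right)} = - 6 b$
$k{\left(-141 \right)} + n{\left(222,t{\left(13 \right)} \right)} = 0 - 1332 = -1332$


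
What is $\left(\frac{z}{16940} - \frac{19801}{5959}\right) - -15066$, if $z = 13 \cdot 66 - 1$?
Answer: $\frac{1520513978283}{100945460} \approx 15063.0$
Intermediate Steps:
$z = 857$ ($z = 858 - 1 = 857$)
$\left(\frac{z}{16940} - \frac{19801}{5959}\right) - -15066 = \left(\frac{857}{16940} - \frac{19801}{5959}\right) - -15066 = \left(857 \cdot \frac{1}{16940} - \frac{19801}{5959}\right) + 15066 = \left(\frac{857}{16940} - \frac{19801}{5959}\right) + 15066 = - \frac{330322077}{100945460} + 15066 = \frac{1520513978283}{100945460}$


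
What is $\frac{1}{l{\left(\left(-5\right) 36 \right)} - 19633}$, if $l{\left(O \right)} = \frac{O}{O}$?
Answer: $- \frac{1}{19632} \approx -5.0937 \cdot 10^{-5}$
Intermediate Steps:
$l{\left(O \right)} = 1$
$\frac{1}{l{\left(\left(-5\right) 36 \right)} - 19633} = \frac{1}{1 - 19633} = \frac{1}{-19632} = - \frac{1}{19632}$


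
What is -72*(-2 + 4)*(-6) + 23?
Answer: 887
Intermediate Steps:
-72*(-2 + 4)*(-6) + 23 = -144*(-6) + 23 = -72*(-12) + 23 = 864 + 23 = 887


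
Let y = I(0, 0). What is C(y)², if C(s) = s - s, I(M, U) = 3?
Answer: 0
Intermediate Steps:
y = 3
C(s) = 0
C(y)² = 0² = 0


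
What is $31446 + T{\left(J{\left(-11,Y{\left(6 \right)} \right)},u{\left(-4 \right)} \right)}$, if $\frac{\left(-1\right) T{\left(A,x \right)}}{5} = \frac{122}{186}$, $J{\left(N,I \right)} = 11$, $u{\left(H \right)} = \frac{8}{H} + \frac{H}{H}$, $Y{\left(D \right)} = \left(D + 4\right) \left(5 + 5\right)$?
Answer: $\frac{2924173}{93} \approx 31443.0$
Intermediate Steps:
$Y{\left(D \right)} = 40 + 10 D$ ($Y{\left(D \right)} = \left(4 + D\right) 10 = 40 + 10 D$)
$u{\left(H \right)} = 1 + \frac{8}{H}$ ($u{\left(H \right)} = \frac{8}{H} + 1 = 1 + \frac{8}{H}$)
$T{\left(A,x \right)} = - \frac{305}{93}$ ($T{\left(A,x \right)} = - 5 \cdot \frac{122}{186} = - 5 \cdot 122 \cdot \frac{1}{186} = \left(-5\right) \frac{61}{93} = - \frac{305}{93}$)
$31446 + T{\left(J{\left(-11,Y{\left(6 \right)} \right)},u{\left(-4 \right)} \right)} = 31446 - \frac{305}{93} = \frac{2924173}{93}$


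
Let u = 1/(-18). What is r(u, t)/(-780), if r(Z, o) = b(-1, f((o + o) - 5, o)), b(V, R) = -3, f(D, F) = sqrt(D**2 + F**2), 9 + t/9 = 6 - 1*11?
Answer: 1/260 ≈ 0.0038462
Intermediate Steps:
t = -126 (t = -81 + 9*(6 - 1*11) = -81 + 9*(6 - 11) = -81 + 9*(-5) = -81 - 45 = -126)
u = -1/18 ≈ -0.055556
r(Z, o) = -3
r(u, t)/(-780) = -3/(-780) = -3*(-1/780) = 1/260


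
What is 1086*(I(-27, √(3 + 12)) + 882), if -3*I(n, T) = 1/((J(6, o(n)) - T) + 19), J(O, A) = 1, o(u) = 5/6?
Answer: 73753156/77 - 362*√15/385 ≈ 9.5783e+5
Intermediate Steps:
o(u) = ⅚ (o(u) = 5*(⅙) = ⅚)
I(n, T) = -1/(3*(20 - T)) (I(n, T) = -1/(3*((1 - T) + 19)) = -1/(3*(20 - T)))
1086*(I(-27, √(3 + 12)) + 882) = 1086*(1/(3*(-20 + √(3 + 12))) + 882) = 1086*(1/(3*(-20 + √15)) + 882) = 1086*(882 + 1/(3*(-20 + √15))) = 957852 + 362/(-20 + √15)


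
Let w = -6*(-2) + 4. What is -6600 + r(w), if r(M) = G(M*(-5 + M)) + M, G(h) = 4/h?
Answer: -289695/44 ≈ -6584.0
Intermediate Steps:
w = 16 (w = 12 + 4 = 16)
r(M) = M + 4/(M*(-5 + M)) (r(M) = 4/((M*(-5 + M))) + M = 4*(1/(M*(-5 + M))) + M = 4/(M*(-5 + M)) + M = M + 4/(M*(-5 + M)))
-6600 + r(w) = -6600 + (4 + 16²*(-5 + 16))/(16*(-5 + 16)) = -6600 + (1/16)*(4 + 256*11)/11 = -6600 + (1/16)*(1/11)*(4 + 2816) = -6600 + (1/16)*(1/11)*2820 = -6600 + 705/44 = -289695/44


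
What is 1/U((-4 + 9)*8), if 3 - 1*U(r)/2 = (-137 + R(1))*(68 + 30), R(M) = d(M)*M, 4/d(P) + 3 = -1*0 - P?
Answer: 1/27054 ≈ 3.6963e-5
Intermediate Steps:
d(P) = 4/(-3 - P) (d(P) = 4/(-3 + (-1*0 - P)) = 4/(-3 + (0 - P)) = 4/(-3 - P))
R(M) = -4*M/(3 + M) (R(M) = (-4/(3 + M))*M = -4*M/(3 + M))
U(r) = 27054 (U(r) = 6 - 2*(-137 - 4*1/(3 + 1))*(68 + 30) = 6 - 2*(-137 - 4*1/4)*98 = 6 - 2*(-137 - 4*1*1/4)*98 = 6 - 2*(-137 - 1)*98 = 6 - (-276)*98 = 6 - 2*(-13524) = 6 + 27048 = 27054)
1/U((-4 + 9)*8) = 1/27054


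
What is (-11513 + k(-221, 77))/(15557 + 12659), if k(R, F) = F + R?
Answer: -11657/28216 ≈ -0.41313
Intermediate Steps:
(-11513 + k(-221, 77))/(15557 + 12659) = (-11513 + (77 - 221))/(15557 + 12659) = (-11513 - 144)/28216 = -11657*1/28216 = -11657/28216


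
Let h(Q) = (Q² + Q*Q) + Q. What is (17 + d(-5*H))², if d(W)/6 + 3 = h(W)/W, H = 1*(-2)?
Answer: 15625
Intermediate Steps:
h(Q) = Q + 2*Q² (h(Q) = (Q² + Q²) + Q = 2*Q² + Q = Q + 2*Q²)
H = -2
d(W) = -12 + 12*W (d(W) = -18 + 6*((W*(1 + 2*W))/W) = -18 + 6*(1 + 2*W) = -18 + (6 + 12*W) = -12 + 12*W)
(17 + d(-5*H))² = (17 + (-12 + 12*(-5*(-2))))² = (17 + (-12 + 12*10))² = (17 + (-12 + 120))² = (17 + 108)² = 125² = 15625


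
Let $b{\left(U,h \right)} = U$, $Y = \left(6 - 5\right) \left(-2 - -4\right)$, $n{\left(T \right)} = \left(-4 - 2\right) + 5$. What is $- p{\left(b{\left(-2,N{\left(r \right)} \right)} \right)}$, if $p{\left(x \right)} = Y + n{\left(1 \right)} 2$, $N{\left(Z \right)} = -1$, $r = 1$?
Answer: $0$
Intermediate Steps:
$n{\left(T \right)} = -1$ ($n{\left(T \right)} = -6 + 5 = -1$)
$Y = 2$ ($Y = 1 \left(-2 + 4\right) = 1 \cdot 2 = 2$)
$p{\left(x \right)} = 0$ ($p{\left(x \right)} = 2 - 2 = 0$)
$- p{\left(b{\left(-2,N{\left(r \right)} \right)} \right)} = \left(-1\right) 0 = 0$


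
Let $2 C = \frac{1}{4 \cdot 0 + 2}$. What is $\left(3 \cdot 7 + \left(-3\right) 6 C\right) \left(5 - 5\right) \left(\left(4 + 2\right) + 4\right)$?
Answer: $0$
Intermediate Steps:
$C = \frac{1}{4}$ ($C = \frac{1}{2 \left(4 \cdot 0 + 2\right)} = \frac{1}{2 \left(0 + 2\right)} = \frac{1}{2 \cdot 2} = \frac{1}{2} \cdot \frac{1}{2} = \frac{1}{4} \approx 0.25$)
$\left(3 \cdot 7 + \left(-3\right) 6 C\right) \left(5 - 5\right) \left(\left(4 + 2\right) + 4\right) = \left(3 \cdot 7 + \left(-3\right) 6 \cdot \frac{1}{4}\right) \left(5 - 5\right) \left(\left(4 + 2\right) + 4\right) = \left(21 - \frac{9}{2}\right) 0 \left(6 + 4\right) = \left(21 - \frac{9}{2}\right) 0 \cdot 10 = \frac{33}{2} \cdot 0 = 0$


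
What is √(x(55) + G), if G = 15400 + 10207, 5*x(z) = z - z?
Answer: √25607 ≈ 160.02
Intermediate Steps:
x(z) = 0 (x(z) = (z - z)/5 = (⅕)*0 = 0)
G = 25607
√(x(55) + G) = √(0 + 25607) = √25607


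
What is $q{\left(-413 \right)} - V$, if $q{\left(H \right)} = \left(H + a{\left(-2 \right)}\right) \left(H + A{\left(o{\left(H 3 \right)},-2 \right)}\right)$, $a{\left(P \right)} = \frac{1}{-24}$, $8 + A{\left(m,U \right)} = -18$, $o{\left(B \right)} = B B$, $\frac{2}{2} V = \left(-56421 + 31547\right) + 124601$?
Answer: $\frac{1958359}{24} \approx 81598.0$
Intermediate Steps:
$V = 99727$ ($V = \left(-56421 + 31547\right) + 124601 = -24874 + 124601 = 99727$)
$o{\left(B \right)} = B^{2}$
$A{\left(m,U \right)} = -26$ ($A{\left(m,U \right)} = -8 - 18 = -26$)
$a{\left(P \right)} = - \frac{1}{24}$
$q{\left(H \right)} = \left(-26 + H\right) \left(- \frac{1}{24} + H\right)$ ($q{\left(H \right)} = \left(H - \frac{1}{24}\right) \left(H - 26\right) = \left(- \frac{1}{24} + H\right) \left(-26 + H\right) = \left(-26 + H\right) \left(- \frac{1}{24} + H\right)$)
$q{\left(-413 \right)} - V = \left(\frac{13}{12} + \left(-413\right)^{2} - - \frac{258125}{24}\right) - 99727 = \left(\frac{13}{12} + 170569 + \frac{258125}{24}\right) - 99727 = \frac{4351807}{24} - 99727 = \frac{1958359}{24}$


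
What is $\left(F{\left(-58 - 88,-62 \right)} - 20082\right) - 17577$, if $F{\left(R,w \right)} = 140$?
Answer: $-37519$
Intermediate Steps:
$\left(F{\left(-58 - 88,-62 \right)} - 20082\right) - 17577 = \left(140 - 20082\right) - 17577 = -19942 - 17577 = -37519$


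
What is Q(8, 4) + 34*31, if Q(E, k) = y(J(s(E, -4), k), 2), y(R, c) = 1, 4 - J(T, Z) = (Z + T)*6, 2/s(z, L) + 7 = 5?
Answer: 1055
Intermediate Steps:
s(z, L) = -1 (s(z, L) = 2/(-7 + 5) = 2/(-2) = 2*(-1/2) = -1)
J(T, Z) = 4 - 6*T - 6*Z (J(T, Z) = 4 - (Z + T)*6 = 4 - (T + Z)*6 = 4 - (6*T + 6*Z) = 4 + (-6*T - 6*Z) = 4 - 6*T - 6*Z)
Q(E, k) = 1
Q(8, 4) + 34*31 = 1 + 34*31 = 1 + 1054 = 1055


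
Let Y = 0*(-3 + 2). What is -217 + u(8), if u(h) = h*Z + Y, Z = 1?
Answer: -209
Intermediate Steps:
Y = 0 (Y = 0*(-1) = 0)
u(h) = h (u(h) = h*1 + 0 = h + 0 = h)
-217 + u(8) = -217 + 8 = -209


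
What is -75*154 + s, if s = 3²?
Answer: -11541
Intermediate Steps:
s = 9
-75*154 + s = -75*154 + 9 = -11550 + 9 = -11541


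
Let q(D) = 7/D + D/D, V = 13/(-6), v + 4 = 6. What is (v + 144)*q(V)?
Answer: -4234/13 ≈ -325.69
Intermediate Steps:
v = 2 (v = -4 + 6 = 2)
V = -13/6 (V = 13*(-⅙) = -13/6 ≈ -2.1667)
q(D) = 1 + 7/D (q(D) = 7/D + 1 = 1 + 7/D)
(v + 144)*q(V) = (2 + 144)*((7 - 13/6)/(-13/6)) = 146*(-6/13*29/6) = 146*(-29/13) = -4234/13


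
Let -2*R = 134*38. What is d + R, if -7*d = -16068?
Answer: -1754/7 ≈ -250.57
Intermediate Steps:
d = 16068/7 (d = -1/7*(-16068) = 16068/7 ≈ 2295.4)
R = -2546 (R = -67*38 = -1/2*5092 = -2546)
d + R = 16068/7 - 2546 = -1754/7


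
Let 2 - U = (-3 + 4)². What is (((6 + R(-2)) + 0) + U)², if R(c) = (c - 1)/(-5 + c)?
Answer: 2704/49 ≈ 55.184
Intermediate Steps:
R(c) = (-1 + c)/(-5 + c)
U = 1 (U = 2 - (-3 + 4)² = 2 - 1*1² = 2 - 1*1 = 2 - 1 = 1)
(((6 + R(-2)) + 0) + U)² = (((6 + (-1 - 2)/(-5 - 2)) + 0) + 1)² = (((6 - 3/(-7)) + 0) + 1)² = (((6 - ⅐*(-3)) + 0) + 1)² = (((6 + 3/7) + 0) + 1)² = ((45/7 + 0) + 1)² = (45/7 + 1)² = (52/7)² = 2704/49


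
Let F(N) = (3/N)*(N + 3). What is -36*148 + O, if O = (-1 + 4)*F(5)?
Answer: -26568/5 ≈ -5313.6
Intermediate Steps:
F(N) = 3*(3 + N)/N (F(N) = (3/N)*(3 + N) = 3*(3 + N)/N)
O = 72/5 (O = (-1 + 4)*(3 + 9/5) = 3*(3 + 9*(⅕)) = 3*(3 + 9/5) = 3*(24/5) = 72/5 ≈ 14.400)
-36*148 + O = -36*148 + 72/5 = -5328 + 72/5 = -26568/5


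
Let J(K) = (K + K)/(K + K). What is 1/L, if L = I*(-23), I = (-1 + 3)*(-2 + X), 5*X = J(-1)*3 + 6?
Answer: 5/46 ≈ 0.10870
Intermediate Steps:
J(K) = 1 (J(K) = (2*K)/((2*K)) = (2*K)*(1/(2*K)) = 1)
X = 9/5 (X = (1*3 + 6)/5 = (3 + 6)/5 = (1/5)*9 = 9/5 ≈ 1.8000)
I = -2/5 (I = (-1 + 3)*(-2 + 9/5) = 2*(-1/5) = -2/5 ≈ -0.40000)
L = 46/5 (L = -2/5*(-23) = 46/5 ≈ 9.2000)
1/L = 1/(46/5) = 5/46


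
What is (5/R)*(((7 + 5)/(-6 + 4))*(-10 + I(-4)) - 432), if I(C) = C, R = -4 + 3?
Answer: 1740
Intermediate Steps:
R = -1
(5/R)*(((7 + 5)/(-6 + 4))*(-10 + I(-4)) - 432) = (5/(-1))*(((7 + 5)/(-6 + 4))*(-10 - 4) - 432) = (5*(-1))*((12/(-2))*(-14) - 432) = -5*((12*(-½))*(-14) - 432) = -5*(-6*(-14) - 432) = -5*(84 - 432) = -5*(-348) = 1740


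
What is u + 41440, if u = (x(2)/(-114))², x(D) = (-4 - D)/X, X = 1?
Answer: 14959841/361 ≈ 41440.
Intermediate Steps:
x(D) = -4 - D (x(D) = (-4 - D)/1 = (-4 - D)*1 = -4 - D)
u = 1/361 (u = ((-4 - 1*2)/(-114))² = ((-4 - 2)*(-1/114))² = (-6*(-1/114))² = (1/19)² = 1/361 ≈ 0.0027701)
u + 41440 = 1/361 + 41440 = 14959841/361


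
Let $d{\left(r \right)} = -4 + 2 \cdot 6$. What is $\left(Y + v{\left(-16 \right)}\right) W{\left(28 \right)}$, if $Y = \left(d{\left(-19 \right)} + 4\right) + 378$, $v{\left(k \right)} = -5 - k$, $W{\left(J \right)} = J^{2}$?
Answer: $314384$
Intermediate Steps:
$d{\left(r \right)} = 8$ ($d{\left(r \right)} = -4 + 12 = 8$)
$Y = 390$ ($Y = \left(8 + 4\right) + 378 = 12 + 378 = 390$)
$\left(Y + v{\left(-16 \right)}\right) W{\left(28 \right)} = \left(390 - -11\right) 28^{2} = \left(390 + \left(-5 + 16\right)\right) 784 = \left(390 + 11\right) 784 = 401 \cdot 784 = 314384$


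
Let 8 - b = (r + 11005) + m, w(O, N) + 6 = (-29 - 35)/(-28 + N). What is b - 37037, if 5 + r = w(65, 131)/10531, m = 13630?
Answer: -66881085005/1084693 ≈ -61659.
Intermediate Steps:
w(O, N) = -6 - 64/(-28 + N) (w(O, N) = -6 + (-29 - 35)/(-28 + N) = -6 - 64/(-28 + N))
r = -5424147/1084693 (r = -5 + (2*(52 - 3*131)/(-28 + 131))/10531 = -5 + (2*(52 - 393)/103)*(1/10531) = -5 + (2*(1/103)*(-341))*(1/10531) = -5 - 682/103*1/10531 = -5 - 682/1084693 = -5424147/1084693 ≈ -5.0006)
b = -26707310364/1084693 (b = 8 - ((-5424147/1084693 + 11005) + 13630) = 8 - (11931622318/1084693 + 13630) = 8 - 1*26715987908/1084693 = 8 - 26715987908/1084693 = -26707310364/1084693 ≈ -24622.)
b - 37037 = -26707310364/1084693 - 37037 = -66881085005/1084693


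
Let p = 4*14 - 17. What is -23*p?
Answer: -897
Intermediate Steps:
p = 39 (p = 56 - 17 = 39)
-23*p = -23*39 = -897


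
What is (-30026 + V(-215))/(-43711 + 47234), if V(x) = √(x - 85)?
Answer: -30026/3523 + 10*I*√3/3523 ≈ -8.5228 + 0.0049164*I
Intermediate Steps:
V(x) = √(-85 + x)
(-30026 + V(-215))/(-43711 + 47234) = (-30026 + √(-85 - 215))/(-43711 + 47234) = (-30026 + √(-300))/3523 = (-30026 + 10*I*√3)*(1/3523) = -30026/3523 + 10*I*√3/3523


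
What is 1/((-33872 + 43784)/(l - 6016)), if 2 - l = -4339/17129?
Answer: -34336489/56594216 ≈ -0.60671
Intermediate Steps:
l = 38597/17129 (l = 2 - (-4339)/17129 = 2 - 1*(-4339/17129) = 2 + 4339/17129 = 38597/17129 ≈ 2.2533)
1/((-33872 + 43784)/(l - 6016)) = 1/((-33872 + 43784)/(38597/17129 - 6016)) = 1/(9912/(-103009467/17129)) = 1/(9912*(-17129/103009467)) = 1/(-56594216/34336489) = -34336489/56594216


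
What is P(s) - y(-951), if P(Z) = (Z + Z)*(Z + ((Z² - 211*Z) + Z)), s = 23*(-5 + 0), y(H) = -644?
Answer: -8569156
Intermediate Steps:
s = -115 (s = 23*(-5) = -115)
P(Z) = 2*Z*(Z² - 209*Z) (P(Z) = (2*Z)*(Z + (Z² - 210*Z)) = (2*Z)*(Z² - 209*Z) = 2*Z*(Z² - 209*Z))
P(s) - y(-951) = 2*(-115)²*(-209 - 115) - 1*(-644) = 2*13225*(-324) + 644 = -8569800 + 644 = -8569156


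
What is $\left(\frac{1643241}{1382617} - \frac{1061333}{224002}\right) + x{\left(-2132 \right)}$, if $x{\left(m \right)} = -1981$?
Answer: $- \frac{614632803754533}{309708973234} \approx -1984.5$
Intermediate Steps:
$\left(\frac{1643241}{1382617} - \frac{1061333}{224002}\right) + x{\left(-2132 \right)} = \left(\frac{1643241}{1382617} - \frac{1061333}{224002}\right) - 1981 = - \frac{1099327777979}{309708973234} - 1981 = - \frac{614632803754533}{309708973234}$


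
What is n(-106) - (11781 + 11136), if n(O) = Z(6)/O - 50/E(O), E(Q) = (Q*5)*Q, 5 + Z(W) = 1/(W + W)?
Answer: -1544969405/67416 ≈ -22917.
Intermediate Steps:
Z(W) = -5 + 1/(2*W) (Z(W) = -5 + 1/(W + W) = -5 + 1/(2*W))
E(Q) = 5*Q**2 (E(Q) = (5*Q)*Q = 5*Q**2)
n(O) = -10/O**2 - 59/(12*O) (n(O) = (-5 + (1/2)/6)/O - 50*1/(5*O**2) = (-5 + (1/2)*(1/6))/O - 10/O**2 = (-5 + 1/12)/O - 10/O**2 = -59/(12*O) - 10/O**2 = -10/O**2 - 59/(12*O))
n(-106) - (11781 + 11136) = (1/12)*(-120 - 59*(-106))/(-106)**2 - (11781 + 11136) = (1/12)*(1/11236)*(-120 + 6254) - 1*22917 = (1/12)*(1/11236)*6134 - 22917 = 3067/67416 - 22917 = -1544969405/67416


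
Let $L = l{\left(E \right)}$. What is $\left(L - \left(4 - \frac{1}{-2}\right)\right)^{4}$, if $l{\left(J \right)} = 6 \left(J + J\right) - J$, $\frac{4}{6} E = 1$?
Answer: $20736$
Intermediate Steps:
$E = \frac{3}{2}$ ($E = \frac{3}{2} \cdot 1 = \frac{3}{2} \approx 1.5$)
$l{\left(J \right)} = 11 J$ ($l{\left(J \right)} = 6 \cdot 2 J - J = 12 J - J = 11 J$)
$L = \frac{33}{2}$ ($L = 11 \cdot \frac{3}{2} = \frac{33}{2} \approx 16.5$)
$\left(L - \left(4 - \frac{1}{-2}\right)\right)^{4} = \left(\frac{33}{2} - \left(4 - \frac{1}{-2}\right)\right)^{4} = \left(\frac{33}{2} - \left(4 - - \frac{1}{2}\right)\right)^{4} = \left(\frac{33}{2} - \left(4 + \frac{1}{2}\right)\right)^{4} = \left(\frac{33}{2} - \frac{9}{2}\right)^{4} = 12^{4} = 20736$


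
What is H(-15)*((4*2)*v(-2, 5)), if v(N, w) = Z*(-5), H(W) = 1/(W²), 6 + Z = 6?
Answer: 0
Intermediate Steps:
Z = 0 (Z = -6 + 6 = 0)
H(W) = W⁻²
v(N, w) = 0 (v(N, w) = 0*(-5) = 0)
H(-15)*((4*2)*v(-2, 5)) = ((4*2)*0)/(-15)² = (8*0)/225 = (1/225)*0 = 0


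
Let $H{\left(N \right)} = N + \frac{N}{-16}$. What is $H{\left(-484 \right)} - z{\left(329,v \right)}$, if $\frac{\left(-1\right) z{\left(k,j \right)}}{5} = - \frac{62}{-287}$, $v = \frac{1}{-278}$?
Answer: $- \frac{519665}{1148} \approx -452.67$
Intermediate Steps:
$v = - \frac{1}{278} \approx -0.0035971$
$z{\left(k,j \right)} = - \frac{310}{287}$ ($z{\left(k,j \right)} = - 5 \left(- \frac{62}{-287}\right) = - 5 \left(\left(-62\right) \left(- \frac{1}{287}\right)\right) = \left(-5\right) \frac{62}{287} = - \frac{310}{287}$)
$H{\left(N \right)} = \frac{15 N}{16}$ ($H{\left(N \right)} = N + N \left(- \frac{1}{16}\right) = N - \frac{N}{16} = \frac{15 N}{16}$)
$H{\left(-484 \right)} - z{\left(329,v \right)} = \frac{15}{16} \left(-484\right) - - \frac{310}{287} = - \frac{1815}{4} + \frac{310}{287} = - \frac{519665}{1148}$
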